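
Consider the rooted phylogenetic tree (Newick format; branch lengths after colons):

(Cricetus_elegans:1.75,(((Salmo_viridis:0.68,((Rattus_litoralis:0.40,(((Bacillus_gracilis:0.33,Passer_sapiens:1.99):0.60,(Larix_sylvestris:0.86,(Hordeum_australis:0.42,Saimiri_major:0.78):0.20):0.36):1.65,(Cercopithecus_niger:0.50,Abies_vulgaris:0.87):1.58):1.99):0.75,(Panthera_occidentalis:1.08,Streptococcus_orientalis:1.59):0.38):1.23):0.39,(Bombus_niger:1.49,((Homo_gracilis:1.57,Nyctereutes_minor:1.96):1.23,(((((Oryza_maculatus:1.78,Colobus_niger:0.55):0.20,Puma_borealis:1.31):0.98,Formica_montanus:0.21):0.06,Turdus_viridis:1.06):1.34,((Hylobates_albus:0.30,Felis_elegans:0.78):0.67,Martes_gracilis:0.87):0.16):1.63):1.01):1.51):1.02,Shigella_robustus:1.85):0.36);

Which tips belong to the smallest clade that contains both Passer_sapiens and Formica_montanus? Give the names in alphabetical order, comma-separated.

Tracing Passer_sapiens: it sits inside (Bacillus_gracilis,Passer_sapiens).
Tracing Formica_montanus: it sits inside (((Oryza_maculatus,Colobus_niger),Puma_borealis),Formica_montanus).
The smallest clade enclosing both is ((Salmo_viridis,((Rattus_litoralis,(((Bacillus_gracilis,Passer_sapiens),(Larix_sylvestris,(Hordeum_australis,Saimiri_major))),(Cercopithecus_niger,Abies_vulgaris))),(Panthera_occidentalis,Streptococcus_orientalis))),(Bombus_niger,((Homo_gracilis,Nyctereutes_minor),(((((Oryza_maculatus,Colobus_niger),Puma_borealis),Formica_montanus),Turdus_viridis),((Hylobates_albus,Felis_elegans),Martes_gracilis))))); the answer is its 22 terminal taxa in alphabetical order.

Abies_vulgaris, Bacillus_gracilis, Bombus_niger, Cercopithecus_niger, Colobus_niger, Felis_elegans, Formica_montanus, Homo_gracilis, Hordeum_australis, Hylobates_albus, Larix_sylvestris, Martes_gracilis, Nyctereutes_minor, Oryza_maculatus, Panthera_occidentalis, Passer_sapiens, Puma_borealis, Rattus_litoralis, Saimiri_major, Salmo_viridis, Streptococcus_orientalis, Turdus_viridis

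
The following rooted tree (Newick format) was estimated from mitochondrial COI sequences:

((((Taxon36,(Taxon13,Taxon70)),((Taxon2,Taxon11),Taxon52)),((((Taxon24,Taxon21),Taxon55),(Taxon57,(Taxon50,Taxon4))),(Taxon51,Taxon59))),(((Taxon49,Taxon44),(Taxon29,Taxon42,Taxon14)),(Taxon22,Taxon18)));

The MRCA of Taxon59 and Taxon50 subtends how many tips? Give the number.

8

The MRCA of Taxon59 and Taxon50 is the node subtending ((((Taxon24,Taxon21),Taxon55),(Taxon57,(Taxon50,Taxon4))),(Taxon51,Taxon59)).
That clade contains 8 terminal taxa: Taxon21, Taxon24, Taxon4, Taxon50, Taxon51, Taxon55, Taxon57, Taxon59.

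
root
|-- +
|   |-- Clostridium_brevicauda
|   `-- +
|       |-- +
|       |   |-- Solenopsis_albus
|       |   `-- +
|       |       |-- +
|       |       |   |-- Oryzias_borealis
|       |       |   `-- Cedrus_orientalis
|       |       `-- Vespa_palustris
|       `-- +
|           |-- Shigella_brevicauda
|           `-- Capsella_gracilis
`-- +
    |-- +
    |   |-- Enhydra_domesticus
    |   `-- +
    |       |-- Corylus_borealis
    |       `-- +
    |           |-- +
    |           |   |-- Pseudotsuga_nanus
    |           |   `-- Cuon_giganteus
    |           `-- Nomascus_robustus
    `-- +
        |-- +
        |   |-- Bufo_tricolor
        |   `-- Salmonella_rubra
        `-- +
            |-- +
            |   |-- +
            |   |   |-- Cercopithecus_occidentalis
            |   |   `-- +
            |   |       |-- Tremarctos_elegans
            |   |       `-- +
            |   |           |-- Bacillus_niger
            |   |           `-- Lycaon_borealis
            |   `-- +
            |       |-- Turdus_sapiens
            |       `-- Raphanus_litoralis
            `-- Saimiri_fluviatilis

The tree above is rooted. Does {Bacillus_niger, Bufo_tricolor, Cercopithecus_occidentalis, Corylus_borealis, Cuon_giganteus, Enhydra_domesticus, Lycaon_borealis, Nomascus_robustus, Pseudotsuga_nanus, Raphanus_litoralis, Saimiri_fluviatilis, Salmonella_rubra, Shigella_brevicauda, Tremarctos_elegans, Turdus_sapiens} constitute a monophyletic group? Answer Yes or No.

The MRCA of the listed taxa is the root, so the smallest clade containing them is the whole tree.
That clade also contains Capsella_gracilis, Cedrus_orientalis, Clostridium_brevicauda, Oryzias_borealis, Solenopsis_albus, Vespa_palustris, which are not in the proposed group, so the group is not monophyletic.

No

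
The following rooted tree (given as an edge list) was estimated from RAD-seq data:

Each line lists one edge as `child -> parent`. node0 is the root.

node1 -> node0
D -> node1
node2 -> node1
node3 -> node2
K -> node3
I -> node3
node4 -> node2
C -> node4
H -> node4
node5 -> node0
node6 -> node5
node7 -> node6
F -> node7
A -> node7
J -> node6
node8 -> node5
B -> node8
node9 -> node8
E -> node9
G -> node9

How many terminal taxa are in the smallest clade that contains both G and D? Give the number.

11

The MRCA of G and D is the root, so the clade is the entire tree.
That clade contains 11 terminal taxa: A, B, C, D, E, F, G, H, I, J, K.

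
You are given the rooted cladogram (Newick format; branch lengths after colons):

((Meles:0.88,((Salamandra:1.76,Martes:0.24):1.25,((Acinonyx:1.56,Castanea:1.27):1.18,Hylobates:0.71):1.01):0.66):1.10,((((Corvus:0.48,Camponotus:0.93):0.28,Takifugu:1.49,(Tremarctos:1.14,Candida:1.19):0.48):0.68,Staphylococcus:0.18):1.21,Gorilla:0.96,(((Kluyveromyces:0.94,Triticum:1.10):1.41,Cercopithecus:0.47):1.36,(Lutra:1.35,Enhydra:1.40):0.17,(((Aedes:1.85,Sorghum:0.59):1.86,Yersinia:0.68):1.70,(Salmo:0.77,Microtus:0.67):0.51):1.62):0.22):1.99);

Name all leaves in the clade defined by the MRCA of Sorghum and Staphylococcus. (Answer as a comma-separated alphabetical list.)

Tracing Sorghum: it sits inside (Aedes,Sorghum).
Tracing Staphylococcus: it sits inside (((Corvus,Camponotus),Takifugu,(Tremarctos,Candida)),Staphylococcus).
The smallest clade enclosing both is ((((Corvus,Camponotus),Takifugu,(Tremarctos,Candida)),Staphylococcus),Gorilla,(((Kluyveromyces,Triticum),Cercopithecus),(Lutra,Enhydra),(((Aedes,Sorghum),Yersinia),(Salmo,Microtus)))); the answer is its 17 terminal taxa in alphabetical order.

Aedes, Camponotus, Candida, Cercopithecus, Corvus, Enhydra, Gorilla, Kluyveromyces, Lutra, Microtus, Salmo, Sorghum, Staphylococcus, Takifugu, Tremarctos, Triticum, Yersinia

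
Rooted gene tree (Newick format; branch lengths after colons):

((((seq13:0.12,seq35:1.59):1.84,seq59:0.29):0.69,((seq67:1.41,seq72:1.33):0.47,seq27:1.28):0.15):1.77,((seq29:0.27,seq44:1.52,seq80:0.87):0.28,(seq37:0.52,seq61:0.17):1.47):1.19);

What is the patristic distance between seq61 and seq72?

6.55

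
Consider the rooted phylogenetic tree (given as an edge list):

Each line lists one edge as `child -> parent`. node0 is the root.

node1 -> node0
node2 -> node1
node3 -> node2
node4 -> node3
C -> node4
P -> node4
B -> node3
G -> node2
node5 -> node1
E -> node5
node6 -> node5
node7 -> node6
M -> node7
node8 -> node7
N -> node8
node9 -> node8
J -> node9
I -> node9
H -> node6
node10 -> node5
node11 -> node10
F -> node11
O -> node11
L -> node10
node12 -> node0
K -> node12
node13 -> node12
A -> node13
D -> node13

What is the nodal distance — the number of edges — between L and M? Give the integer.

The MRCA of L and M is the node subtending (E,((M,(N,(J,I))),H),((F,O),L)).
From L up to that node: 2 branches. From M up to the same node: 3 branches. Total: 2 + 3 = 5.

5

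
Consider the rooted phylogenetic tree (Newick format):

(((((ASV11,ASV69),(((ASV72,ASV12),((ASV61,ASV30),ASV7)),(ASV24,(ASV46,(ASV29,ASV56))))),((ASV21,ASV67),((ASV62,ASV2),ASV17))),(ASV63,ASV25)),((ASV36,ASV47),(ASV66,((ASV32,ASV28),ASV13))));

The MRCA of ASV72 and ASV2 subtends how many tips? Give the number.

The MRCA of ASV72 and ASV2 is the node subtending (((ASV11,ASV69),(((ASV72,ASV12),((ASV61,ASV30),ASV7)),(ASV24,(ASV46,(ASV29,ASV56))))),((ASV21,ASV67),((ASV62,ASV2),ASV17))).
That clade contains 16 terminal taxa: ASV11, ASV12, ASV17, ASV2, ASV21, ASV24, ASV29, ASV30, ASV46, ASV56, ASV61, ASV62, ASV67, ASV69, ASV7, ASV72.

16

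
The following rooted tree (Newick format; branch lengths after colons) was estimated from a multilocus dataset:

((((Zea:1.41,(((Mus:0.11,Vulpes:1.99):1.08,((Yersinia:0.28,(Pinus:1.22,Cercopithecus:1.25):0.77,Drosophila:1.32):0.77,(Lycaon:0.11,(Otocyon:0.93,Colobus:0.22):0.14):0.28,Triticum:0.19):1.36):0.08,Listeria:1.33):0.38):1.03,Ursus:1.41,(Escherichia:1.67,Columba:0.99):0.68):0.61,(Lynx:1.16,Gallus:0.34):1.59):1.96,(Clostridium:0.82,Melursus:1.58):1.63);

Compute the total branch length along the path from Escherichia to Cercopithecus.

The path runs Escherichia → … → MRCA → … → Cercopithecus; the MRCA is the node subtending ((Zea,(((Mus,Vulpes),((Yersinia,(Pinus,Cercopithecus),Drosophila),(Lycaon,(Otocyon,Colobus)),Triticum)),Listeria)),Ursus,(Escherichia,Columba)).
Branch lengths along that path: 1.67 + 0.68 + 1.03 + 0.38 + 0.08 + 1.36 + 0.77 + 0.77 + 1.25 = 7.99.

7.99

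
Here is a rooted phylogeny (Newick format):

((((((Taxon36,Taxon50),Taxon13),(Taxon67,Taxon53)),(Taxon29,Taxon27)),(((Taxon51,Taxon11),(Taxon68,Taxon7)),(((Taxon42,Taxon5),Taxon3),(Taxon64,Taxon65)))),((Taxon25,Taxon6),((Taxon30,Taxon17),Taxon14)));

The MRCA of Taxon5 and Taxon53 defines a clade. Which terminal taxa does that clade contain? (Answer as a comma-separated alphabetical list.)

Taxon11, Taxon13, Taxon27, Taxon29, Taxon3, Taxon36, Taxon42, Taxon5, Taxon50, Taxon51, Taxon53, Taxon64, Taxon65, Taxon67, Taxon68, Taxon7

Tracing Taxon5: it sits inside (Taxon42,Taxon5).
Tracing Taxon53: it sits inside (Taxon67,Taxon53).
The smallest clade enclosing both is (((((Taxon36,Taxon50),Taxon13),(Taxon67,Taxon53)),(Taxon29,Taxon27)),(((Taxon51,Taxon11),(Taxon68,Taxon7)),(((Taxon42,Taxon5),Taxon3),(Taxon64,Taxon65)))); the answer is its 16 terminal taxa in alphabetical order.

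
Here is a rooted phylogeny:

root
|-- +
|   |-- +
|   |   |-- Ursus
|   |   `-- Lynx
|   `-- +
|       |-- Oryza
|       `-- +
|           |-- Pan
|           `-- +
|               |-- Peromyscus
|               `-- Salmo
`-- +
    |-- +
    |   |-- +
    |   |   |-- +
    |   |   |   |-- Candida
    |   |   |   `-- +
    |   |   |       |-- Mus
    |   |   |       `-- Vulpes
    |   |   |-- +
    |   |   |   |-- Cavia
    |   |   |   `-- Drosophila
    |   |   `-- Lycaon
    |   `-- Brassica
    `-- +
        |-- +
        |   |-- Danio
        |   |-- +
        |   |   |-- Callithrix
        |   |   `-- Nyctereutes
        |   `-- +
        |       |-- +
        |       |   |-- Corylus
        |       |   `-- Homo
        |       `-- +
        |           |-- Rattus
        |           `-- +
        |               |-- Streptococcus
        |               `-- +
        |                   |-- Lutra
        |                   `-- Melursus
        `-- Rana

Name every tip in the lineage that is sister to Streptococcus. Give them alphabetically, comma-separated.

Streptococcus attaches to the tree at the node subtending (Streptococcus,(Lutra,Melursus)).
The other lineage descending from that same node — the sister group — is (Lutra,Melursus); its 2 tips in alphabetical order are the answer.

Lutra, Melursus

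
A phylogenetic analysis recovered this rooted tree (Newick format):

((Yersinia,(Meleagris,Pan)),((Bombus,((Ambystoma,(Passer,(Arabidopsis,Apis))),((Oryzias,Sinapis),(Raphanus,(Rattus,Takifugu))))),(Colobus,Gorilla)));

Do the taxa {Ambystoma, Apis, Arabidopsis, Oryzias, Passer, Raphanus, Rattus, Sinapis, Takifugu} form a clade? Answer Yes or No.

The most recent common ancestor of these taxa subtends ((Ambystoma,(Passer,(Arabidopsis,Apis))),((Oryzias,Sinapis),(Raphanus,(Rattus,Takifugu)))).
That clade has exactly 9 tips — every listed taxon and nothing else — so the group is monophyletic.

Yes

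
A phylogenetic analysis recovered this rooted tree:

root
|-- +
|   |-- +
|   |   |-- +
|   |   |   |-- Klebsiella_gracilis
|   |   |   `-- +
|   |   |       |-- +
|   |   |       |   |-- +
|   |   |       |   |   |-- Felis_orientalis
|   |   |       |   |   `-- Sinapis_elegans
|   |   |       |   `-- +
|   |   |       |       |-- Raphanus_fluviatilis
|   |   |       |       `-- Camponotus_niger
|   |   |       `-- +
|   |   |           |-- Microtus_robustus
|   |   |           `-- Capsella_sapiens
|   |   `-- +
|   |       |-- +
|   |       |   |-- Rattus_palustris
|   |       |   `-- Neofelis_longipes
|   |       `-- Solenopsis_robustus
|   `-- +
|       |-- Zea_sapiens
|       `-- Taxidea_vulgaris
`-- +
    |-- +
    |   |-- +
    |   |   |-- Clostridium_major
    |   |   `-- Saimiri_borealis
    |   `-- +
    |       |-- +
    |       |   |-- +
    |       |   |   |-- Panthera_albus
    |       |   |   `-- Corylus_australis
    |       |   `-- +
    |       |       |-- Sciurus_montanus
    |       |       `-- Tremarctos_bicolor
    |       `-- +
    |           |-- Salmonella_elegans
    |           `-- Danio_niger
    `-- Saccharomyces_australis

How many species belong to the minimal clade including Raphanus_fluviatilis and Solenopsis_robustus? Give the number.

10

The MRCA of Raphanus_fluviatilis and Solenopsis_robustus is the node subtending ((Klebsiella_gracilis,(((Felis_orientalis,Sinapis_elegans),(Raphanus_fluviatilis,Camponotus_niger)),(Microtus_robustus,Capsella_sapiens))),((Rattus_palustris,Neofelis_longipes),Solenopsis_robustus)).
That clade contains 10 terminal taxa: Camponotus_niger, Capsella_sapiens, Felis_orientalis, Klebsiella_gracilis, Microtus_robustus, Neofelis_longipes, Raphanus_fluviatilis, Rattus_palustris, Sinapis_elegans, Solenopsis_robustus.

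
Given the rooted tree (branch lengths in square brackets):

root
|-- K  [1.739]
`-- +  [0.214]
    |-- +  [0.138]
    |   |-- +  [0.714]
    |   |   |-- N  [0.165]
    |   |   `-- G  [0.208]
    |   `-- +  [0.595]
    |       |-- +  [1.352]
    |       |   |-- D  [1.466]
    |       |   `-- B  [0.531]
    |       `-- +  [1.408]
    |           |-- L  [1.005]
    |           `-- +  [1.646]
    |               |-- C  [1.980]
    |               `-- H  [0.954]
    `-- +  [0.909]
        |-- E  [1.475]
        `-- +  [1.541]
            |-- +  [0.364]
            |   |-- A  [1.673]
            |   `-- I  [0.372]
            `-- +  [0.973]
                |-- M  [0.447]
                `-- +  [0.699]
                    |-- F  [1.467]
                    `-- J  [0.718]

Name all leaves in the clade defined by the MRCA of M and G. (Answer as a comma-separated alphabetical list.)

A, B, C, D, E, F, G, H, I, J, L, M, N

Tracing M: it sits inside (M,(F,J)).
Tracing G: it sits inside (N,G).
The smallest clade enclosing both is (((N,G),((D,B),(L,(C,H)))),(E,((A,I),(M,(F,J))))); the answer is its 13 terminal taxa in alphabetical order.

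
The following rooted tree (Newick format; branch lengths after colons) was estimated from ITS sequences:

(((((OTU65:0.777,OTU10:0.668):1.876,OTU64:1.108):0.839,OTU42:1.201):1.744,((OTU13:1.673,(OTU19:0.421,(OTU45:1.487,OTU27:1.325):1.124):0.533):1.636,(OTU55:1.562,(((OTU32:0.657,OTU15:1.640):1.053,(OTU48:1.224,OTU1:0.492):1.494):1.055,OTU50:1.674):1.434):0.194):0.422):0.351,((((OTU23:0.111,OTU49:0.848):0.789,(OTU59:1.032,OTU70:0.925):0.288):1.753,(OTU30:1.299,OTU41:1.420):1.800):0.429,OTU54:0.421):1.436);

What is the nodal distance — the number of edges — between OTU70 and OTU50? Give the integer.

10

The MRCA of OTU70 and OTU50 is the root of the tree.
From OTU70 up to that node: 5 branches. From OTU50 up to the same node: 5 branches. Total: 5 + 5 = 10.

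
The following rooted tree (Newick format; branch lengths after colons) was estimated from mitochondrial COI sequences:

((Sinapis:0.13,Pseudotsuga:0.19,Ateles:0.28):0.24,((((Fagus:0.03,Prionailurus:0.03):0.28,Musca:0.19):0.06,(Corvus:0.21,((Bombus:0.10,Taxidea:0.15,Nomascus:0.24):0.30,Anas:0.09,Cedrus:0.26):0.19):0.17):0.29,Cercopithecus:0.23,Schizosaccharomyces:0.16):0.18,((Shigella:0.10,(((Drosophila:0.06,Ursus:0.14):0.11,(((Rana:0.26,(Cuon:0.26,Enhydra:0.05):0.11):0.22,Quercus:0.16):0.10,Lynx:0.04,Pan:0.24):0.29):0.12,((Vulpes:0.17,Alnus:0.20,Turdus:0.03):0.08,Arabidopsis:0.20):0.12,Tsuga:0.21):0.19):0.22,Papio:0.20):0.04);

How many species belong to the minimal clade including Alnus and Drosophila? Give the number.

The MRCA of Alnus and Drosophila is the node subtending (((Drosophila,Ursus),(((Rana,(Cuon,Enhydra)),Quercus),Lynx,Pan)),((Vulpes,Alnus,Turdus),Arabidopsis),Tsuga).
That clade contains 13 terminal taxa: Alnus, Arabidopsis, Cuon, Drosophila, Enhydra, Lynx, Pan, Quercus, Rana, Tsuga, Turdus, Ursus, Vulpes.

13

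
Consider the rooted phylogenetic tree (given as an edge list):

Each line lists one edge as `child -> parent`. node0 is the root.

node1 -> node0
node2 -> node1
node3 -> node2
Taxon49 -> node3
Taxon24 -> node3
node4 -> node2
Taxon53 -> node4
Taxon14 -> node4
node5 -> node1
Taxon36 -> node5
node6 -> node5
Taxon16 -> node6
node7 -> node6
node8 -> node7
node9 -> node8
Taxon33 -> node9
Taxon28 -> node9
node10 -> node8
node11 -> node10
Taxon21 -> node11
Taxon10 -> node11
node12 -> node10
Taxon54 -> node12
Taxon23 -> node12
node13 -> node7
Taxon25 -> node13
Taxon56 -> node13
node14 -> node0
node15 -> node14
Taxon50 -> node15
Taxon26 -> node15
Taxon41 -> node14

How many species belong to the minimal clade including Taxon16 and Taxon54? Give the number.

9

The MRCA of Taxon16 and Taxon54 is the node subtending (Taxon16,(((Taxon33,Taxon28),((Taxon21,Taxon10),(Taxon54,Taxon23))),(Taxon25,Taxon56))).
That clade contains 9 terminal taxa: Taxon10, Taxon16, Taxon21, Taxon23, Taxon25, Taxon28, Taxon33, Taxon54, Taxon56.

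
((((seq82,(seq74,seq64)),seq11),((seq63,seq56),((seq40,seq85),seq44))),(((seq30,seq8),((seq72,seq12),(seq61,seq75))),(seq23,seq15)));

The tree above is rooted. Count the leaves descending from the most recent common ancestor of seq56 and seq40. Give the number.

5

The MRCA of seq56 and seq40 is the node subtending ((seq63,seq56),((seq40,seq85),seq44)).
That clade contains 5 terminal taxa: seq40, seq44, seq56, seq63, seq85.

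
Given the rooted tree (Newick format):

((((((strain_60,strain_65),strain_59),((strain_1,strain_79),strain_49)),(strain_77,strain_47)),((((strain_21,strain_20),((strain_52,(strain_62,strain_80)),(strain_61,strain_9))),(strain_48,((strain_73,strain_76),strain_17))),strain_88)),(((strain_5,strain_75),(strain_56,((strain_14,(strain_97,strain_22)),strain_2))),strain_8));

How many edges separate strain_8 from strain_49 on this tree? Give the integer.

7

The MRCA of strain_8 and strain_49 is the root of the tree.
From strain_8 up to that node: 2 branches. From strain_49 up to the same node: 5 branches. Total: 2 + 5 = 7.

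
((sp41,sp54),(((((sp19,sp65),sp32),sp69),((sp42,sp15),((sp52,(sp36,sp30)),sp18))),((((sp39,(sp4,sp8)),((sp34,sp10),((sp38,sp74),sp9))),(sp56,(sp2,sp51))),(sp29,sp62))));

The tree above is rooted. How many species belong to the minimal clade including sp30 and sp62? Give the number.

The MRCA of sp30 and sp62 is the node subtending (((((sp19,sp65),sp32),sp69),((sp42,sp15),((sp52,(sp36,sp30)),sp18))),((((sp39,(sp4,sp8)),((sp34,sp10),((sp38,sp74),sp9))),(sp56,(sp2,sp51))),(sp29,sp62))).
That clade contains 23 terminal taxa: sp10, sp15, sp18, sp19, sp2, sp29, sp30, sp32, sp34, sp36, sp38, sp39, sp4, sp42, sp51, sp52, sp56, sp62, sp65, sp69, sp74, sp8, sp9.

23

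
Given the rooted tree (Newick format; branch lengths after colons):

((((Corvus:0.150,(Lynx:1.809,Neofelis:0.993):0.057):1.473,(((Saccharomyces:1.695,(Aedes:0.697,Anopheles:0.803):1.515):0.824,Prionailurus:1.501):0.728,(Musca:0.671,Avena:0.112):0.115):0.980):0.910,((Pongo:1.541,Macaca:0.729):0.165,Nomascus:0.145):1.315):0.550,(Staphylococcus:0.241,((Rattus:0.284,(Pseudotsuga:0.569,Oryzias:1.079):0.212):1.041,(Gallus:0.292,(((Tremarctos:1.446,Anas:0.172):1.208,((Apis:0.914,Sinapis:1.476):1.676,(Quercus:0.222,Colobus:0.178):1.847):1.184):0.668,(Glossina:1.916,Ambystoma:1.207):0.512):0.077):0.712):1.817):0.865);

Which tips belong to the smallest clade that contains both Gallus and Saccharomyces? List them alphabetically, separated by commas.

Aedes, Ambystoma, Anas, Anopheles, Apis, Avena, Colobus, Corvus, Gallus, Glossina, Lynx, Macaca, Musca, Neofelis, Nomascus, Oryzias, Pongo, Prionailurus, Pseudotsuga, Quercus, Rattus, Saccharomyces, Sinapis, Staphylococcus, Tremarctos

Tracing Gallus: it sits inside (Gallus,(((Tremarctos,Anas),((Apis,Sinapis),(Quercus,Colobus))),(Glossina,Ambystoma))).
Tracing Saccharomyces: it sits inside (Saccharomyces,(Aedes,Anopheles)).
The smallest clade enclosing both is the whole tree (their MRCA is the root), so the answer is all 25 tips in alphabetical order.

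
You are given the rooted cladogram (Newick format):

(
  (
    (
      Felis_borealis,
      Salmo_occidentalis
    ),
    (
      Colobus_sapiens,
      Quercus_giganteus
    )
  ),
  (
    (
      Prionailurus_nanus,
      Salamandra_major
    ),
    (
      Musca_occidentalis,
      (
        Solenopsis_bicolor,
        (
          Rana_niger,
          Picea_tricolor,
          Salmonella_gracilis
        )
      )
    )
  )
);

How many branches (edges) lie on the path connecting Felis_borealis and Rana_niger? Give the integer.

The MRCA of Felis_borealis and Rana_niger is the root of the tree.
From Felis_borealis up to that node: 3 branches. From Rana_niger up to the same node: 5 branches. Total: 3 + 5 = 8.

8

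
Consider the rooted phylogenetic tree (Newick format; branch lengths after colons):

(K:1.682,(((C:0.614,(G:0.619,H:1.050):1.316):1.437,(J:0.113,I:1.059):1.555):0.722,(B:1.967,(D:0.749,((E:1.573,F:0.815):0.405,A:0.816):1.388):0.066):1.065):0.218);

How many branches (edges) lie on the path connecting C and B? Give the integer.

5

The MRCA of C and B is the node subtending (((C,(G,H)),(J,I)),(B,(D,((E,F),A)))).
From C up to that node: 3 branches. From B up to the same node: 2 branches. Total: 3 + 2 = 5.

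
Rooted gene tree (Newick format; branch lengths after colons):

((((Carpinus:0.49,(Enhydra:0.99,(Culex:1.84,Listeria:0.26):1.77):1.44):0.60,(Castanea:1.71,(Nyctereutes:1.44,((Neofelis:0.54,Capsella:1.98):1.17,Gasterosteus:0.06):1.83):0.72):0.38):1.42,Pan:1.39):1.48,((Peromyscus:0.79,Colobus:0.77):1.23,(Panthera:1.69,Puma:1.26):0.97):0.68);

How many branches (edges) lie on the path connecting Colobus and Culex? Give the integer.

The MRCA of Colobus and Culex is the root of the tree.
From Colobus up to that node: 3 branches. From Culex up to the same node: 6 branches. Total: 3 + 6 = 9.

9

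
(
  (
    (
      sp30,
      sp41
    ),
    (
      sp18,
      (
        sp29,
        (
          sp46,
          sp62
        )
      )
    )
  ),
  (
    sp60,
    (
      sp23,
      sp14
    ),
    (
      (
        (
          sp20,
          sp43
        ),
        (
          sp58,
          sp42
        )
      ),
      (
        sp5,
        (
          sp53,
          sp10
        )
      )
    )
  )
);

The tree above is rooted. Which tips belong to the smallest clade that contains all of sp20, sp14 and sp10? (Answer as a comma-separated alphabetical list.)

sp10, sp14, sp20, sp23, sp42, sp43, sp5, sp53, sp58, sp60

Tracing sp20: it sits inside (sp20,sp43).
Tracing sp14: it sits inside (sp23,sp14).
Tracing sp10: it sits inside (sp53,sp10).
The smallest clade enclosing all 3 is (sp60,(sp23,sp14),(((sp20,sp43),(sp58,sp42)),(sp5,(sp53,sp10)))); the answer is its 10 terminal taxa in alphabetical order.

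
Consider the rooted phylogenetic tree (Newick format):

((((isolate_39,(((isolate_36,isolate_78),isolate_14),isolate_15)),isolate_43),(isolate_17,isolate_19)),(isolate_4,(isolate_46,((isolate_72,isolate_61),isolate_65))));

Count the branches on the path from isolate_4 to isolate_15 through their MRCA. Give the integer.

The MRCA of isolate_4 and isolate_15 is the root of the tree.
From isolate_4 up to that node: 2 branches. From isolate_15 up to the same node: 5 branches. Total: 2 + 5 = 7.

7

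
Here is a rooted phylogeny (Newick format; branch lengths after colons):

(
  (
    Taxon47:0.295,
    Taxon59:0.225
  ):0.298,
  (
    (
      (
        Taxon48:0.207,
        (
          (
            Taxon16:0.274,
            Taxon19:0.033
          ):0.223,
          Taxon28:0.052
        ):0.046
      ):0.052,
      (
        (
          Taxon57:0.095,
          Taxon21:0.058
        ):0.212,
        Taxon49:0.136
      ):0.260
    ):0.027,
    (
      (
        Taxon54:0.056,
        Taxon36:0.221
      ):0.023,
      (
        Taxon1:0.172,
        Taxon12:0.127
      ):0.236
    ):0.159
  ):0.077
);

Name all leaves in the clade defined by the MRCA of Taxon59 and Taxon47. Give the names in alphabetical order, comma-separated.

Taxon47, Taxon59

Tracing Taxon59: it sits inside (Taxon47,Taxon59).
Tracing Taxon47: it sits inside (Taxon47,Taxon59).
The smallest clade enclosing both is (Taxon47,Taxon59); the answer is its 2 terminal taxa in alphabetical order.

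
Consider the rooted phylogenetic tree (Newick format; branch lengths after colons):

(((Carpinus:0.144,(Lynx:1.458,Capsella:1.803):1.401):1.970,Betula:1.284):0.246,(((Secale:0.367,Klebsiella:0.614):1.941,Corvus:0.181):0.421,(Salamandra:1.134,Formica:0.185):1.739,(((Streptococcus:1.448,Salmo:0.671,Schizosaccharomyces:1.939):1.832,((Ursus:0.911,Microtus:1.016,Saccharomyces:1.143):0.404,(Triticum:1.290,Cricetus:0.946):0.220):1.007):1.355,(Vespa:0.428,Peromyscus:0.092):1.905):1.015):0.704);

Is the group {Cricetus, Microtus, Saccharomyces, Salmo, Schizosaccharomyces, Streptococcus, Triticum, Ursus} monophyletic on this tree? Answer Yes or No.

The most recent common ancestor of these taxa subtends ((Streptococcus,Salmo,Schizosaccharomyces),((Ursus,Microtus,Saccharomyces),(Triticum,Cricetus))).
That clade has exactly 8 tips — every listed taxon and nothing else — so the group is monophyletic.

Yes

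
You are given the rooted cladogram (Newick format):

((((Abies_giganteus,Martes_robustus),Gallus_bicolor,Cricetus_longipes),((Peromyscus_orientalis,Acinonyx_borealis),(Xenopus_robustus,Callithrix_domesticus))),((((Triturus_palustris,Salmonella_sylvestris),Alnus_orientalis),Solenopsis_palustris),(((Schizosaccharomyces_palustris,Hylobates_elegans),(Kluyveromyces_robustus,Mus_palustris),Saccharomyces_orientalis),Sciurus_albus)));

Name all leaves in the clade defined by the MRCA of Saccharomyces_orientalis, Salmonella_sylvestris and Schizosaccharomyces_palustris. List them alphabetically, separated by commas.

Alnus_orientalis, Hylobates_elegans, Kluyveromyces_robustus, Mus_palustris, Saccharomyces_orientalis, Salmonella_sylvestris, Schizosaccharomyces_palustris, Sciurus_albus, Solenopsis_palustris, Triturus_palustris

Tracing Saccharomyces_orientalis: it sits inside ((Schizosaccharomyces_palustris,Hylobates_elegans),(Kluyveromyces_robustus,Mus_palustris),Saccharomyces_orientalis).
Tracing Salmonella_sylvestris: it sits inside (Triturus_palustris,Salmonella_sylvestris).
Tracing Schizosaccharomyces_palustris: it sits inside (Schizosaccharomyces_palustris,Hylobates_elegans).
The smallest clade enclosing all 3 is ((((Triturus_palustris,Salmonella_sylvestris),Alnus_orientalis),Solenopsis_palustris),(((Schizosaccharomyces_palustris,Hylobates_elegans),(Kluyveromyces_robustus,Mus_palustris),Saccharomyces_orientalis),Sciurus_albus)); the answer is its 10 terminal taxa in alphabetical order.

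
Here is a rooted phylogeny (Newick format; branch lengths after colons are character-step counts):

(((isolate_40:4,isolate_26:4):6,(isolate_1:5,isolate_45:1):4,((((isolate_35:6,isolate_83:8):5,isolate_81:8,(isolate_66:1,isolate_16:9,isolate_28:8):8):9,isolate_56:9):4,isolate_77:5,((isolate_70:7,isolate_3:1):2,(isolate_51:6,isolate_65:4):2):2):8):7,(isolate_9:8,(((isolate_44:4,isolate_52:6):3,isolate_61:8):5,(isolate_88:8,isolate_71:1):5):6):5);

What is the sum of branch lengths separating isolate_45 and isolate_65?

21

The path runs isolate_45 → … → MRCA → … → isolate_65; the MRCA is the node subtending ((isolate_40,isolate_26),(isolate_1,isolate_45),((((isolate_35,isolate_83),isolate_81,(isolate_66,isolate_16,isolate_28)),isolate_56),isolate_77,((isolate_70,isolate_3),(isolate_51,isolate_65)))).
Branch lengths along that path: 1 + 4 + 8 + 2 + 2 + 4 = 21.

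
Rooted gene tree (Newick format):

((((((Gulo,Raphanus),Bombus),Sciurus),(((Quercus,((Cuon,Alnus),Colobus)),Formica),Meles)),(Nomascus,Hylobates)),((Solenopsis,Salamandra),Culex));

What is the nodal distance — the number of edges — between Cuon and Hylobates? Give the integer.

9

The MRCA of Cuon and Hylobates is the node subtending (((((Gulo,Raphanus),Bombus),Sciurus),(((Quercus,((Cuon,Alnus),Colobus)),Formica),Meles)),(Nomascus,Hylobates)).
From Cuon up to that node: 7 branches. From Hylobates up to the same node: 2 branches. Total: 7 + 2 = 9.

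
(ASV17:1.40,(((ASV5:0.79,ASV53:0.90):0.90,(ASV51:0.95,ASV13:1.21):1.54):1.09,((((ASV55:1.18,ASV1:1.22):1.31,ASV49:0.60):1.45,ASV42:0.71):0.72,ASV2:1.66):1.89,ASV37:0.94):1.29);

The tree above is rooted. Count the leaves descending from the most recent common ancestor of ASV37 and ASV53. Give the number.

The MRCA of ASV37 and ASV53 is the node subtending (((ASV5,ASV53),(ASV51,ASV13)),((((ASV55,ASV1),ASV49),ASV42),ASV2),ASV37).
That clade contains 10 terminal taxa: ASV1, ASV13, ASV2, ASV37, ASV42, ASV49, ASV5, ASV51, ASV53, ASV55.

10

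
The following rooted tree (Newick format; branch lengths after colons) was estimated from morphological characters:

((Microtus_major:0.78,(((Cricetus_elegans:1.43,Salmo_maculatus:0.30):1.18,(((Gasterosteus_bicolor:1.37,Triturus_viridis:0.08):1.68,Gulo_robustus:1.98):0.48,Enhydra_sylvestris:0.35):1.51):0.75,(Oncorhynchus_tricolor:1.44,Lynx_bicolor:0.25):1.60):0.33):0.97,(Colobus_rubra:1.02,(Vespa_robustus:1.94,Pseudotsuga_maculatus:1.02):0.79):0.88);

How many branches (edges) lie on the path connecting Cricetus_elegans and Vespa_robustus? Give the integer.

The MRCA of Cricetus_elegans and Vespa_robustus is the root of the tree.
From Cricetus_elegans up to that node: 5 branches. From Vespa_robustus up to the same node: 3 branches. Total: 5 + 3 = 8.

8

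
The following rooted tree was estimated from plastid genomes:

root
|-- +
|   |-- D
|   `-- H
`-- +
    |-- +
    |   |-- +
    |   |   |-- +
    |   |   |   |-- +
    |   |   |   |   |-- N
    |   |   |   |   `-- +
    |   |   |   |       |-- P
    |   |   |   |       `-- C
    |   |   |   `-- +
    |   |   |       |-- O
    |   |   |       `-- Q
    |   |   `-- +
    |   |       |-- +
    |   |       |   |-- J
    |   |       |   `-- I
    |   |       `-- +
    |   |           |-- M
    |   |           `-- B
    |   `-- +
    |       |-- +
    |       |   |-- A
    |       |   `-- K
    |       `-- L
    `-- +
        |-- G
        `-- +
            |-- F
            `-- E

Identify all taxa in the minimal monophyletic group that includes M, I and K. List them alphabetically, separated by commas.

Tracing M: it sits inside (M,B).
Tracing I: it sits inside (J,I).
Tracing K: it sits inside (A,K).
The smallest clade enclosing all 3 is ((((N,(P,C)),(O,Q)),((J,I),(M,B))),((A,K),L)); the answer is its 12 terminal taxa in alphabetical order.

A, B, C, I, J, K, L, M, N, O, P, Q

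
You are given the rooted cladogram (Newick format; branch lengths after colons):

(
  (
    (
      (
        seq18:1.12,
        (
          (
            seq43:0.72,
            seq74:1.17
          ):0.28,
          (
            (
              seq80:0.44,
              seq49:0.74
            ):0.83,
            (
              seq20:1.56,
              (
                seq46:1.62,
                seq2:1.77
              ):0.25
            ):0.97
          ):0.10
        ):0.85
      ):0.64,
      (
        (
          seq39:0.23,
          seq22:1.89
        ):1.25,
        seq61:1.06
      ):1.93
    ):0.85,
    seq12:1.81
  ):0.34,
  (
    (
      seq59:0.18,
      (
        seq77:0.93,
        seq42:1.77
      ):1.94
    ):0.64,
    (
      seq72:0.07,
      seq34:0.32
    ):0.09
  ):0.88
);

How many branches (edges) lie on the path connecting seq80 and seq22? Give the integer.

8

The MRCA of seq80 and seq22 is the node subtending ((seq18,((seq43,seq74),((seq80,seq49),(seq20,(seq46,seq2))))),((seq39,seq22),seq61)).
From seq80 up to that node: 5 branches. From seq22 up to the same node: 3 branches. Total: 5 + 3 = 8.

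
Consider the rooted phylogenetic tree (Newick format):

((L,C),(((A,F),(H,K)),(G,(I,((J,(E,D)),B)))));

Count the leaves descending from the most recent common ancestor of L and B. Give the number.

12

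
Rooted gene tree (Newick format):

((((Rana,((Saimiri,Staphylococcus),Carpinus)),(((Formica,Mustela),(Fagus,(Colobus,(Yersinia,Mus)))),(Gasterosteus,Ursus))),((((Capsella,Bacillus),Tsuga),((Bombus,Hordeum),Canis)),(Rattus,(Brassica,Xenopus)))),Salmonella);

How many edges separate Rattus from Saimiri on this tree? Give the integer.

8

The MRCA of Rattus and Saimiri is the node subtending (((Rana,((Saimiri,Staphylococcus),Carpinus)),(((Formica,Mustela),(Fagus,(Colobus,(Yersinia,Mus)))),(Gasterosteus,Ursus))),((((Capsella,Bacillus),Tsuga),((Bombus,Hordeum),Canis)),(Rattus,(Brassica,Xenopus)))).
From Rattus up to that node: 3 branches. From Saimiri up to the same node: 5 branches. Total: 3 + 5 = 8.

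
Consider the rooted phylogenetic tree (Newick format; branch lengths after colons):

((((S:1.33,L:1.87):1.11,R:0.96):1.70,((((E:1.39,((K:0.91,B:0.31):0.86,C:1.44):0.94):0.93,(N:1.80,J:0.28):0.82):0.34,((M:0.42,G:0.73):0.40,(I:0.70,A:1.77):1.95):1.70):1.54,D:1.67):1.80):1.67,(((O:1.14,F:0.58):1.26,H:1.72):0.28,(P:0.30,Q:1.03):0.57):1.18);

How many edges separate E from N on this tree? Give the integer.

The MRCA of E and N is the node subtending ((E,((K,B),C)),(N,J)).
From E up to that node: 2 branches. From N up to the same node: 2 branches. Total: 2 + 2 = 4.

4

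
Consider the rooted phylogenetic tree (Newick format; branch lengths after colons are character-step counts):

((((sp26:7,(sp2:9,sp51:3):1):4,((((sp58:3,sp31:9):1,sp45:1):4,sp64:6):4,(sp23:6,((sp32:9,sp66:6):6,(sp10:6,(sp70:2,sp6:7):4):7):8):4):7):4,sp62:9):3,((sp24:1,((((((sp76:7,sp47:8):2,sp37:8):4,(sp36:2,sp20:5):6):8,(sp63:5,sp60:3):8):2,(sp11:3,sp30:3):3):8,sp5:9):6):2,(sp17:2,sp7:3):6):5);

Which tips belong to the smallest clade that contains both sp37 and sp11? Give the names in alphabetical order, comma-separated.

Tracing sp37: it sits inside ((sp76,sp47),sp37).
Tracing sp11: it sits inside (sp11,sp30).
The smallest clade enclosing both is (((((sp76,sp47),sp37),(sp36,sp20)),(sp63,sp60)),(sp11,sp30)); the answer is its 9 terminal taxa in alphabetical order.

sp11, sp20, sp30, sp36, sp37, sp47, sp60, sp63, sp76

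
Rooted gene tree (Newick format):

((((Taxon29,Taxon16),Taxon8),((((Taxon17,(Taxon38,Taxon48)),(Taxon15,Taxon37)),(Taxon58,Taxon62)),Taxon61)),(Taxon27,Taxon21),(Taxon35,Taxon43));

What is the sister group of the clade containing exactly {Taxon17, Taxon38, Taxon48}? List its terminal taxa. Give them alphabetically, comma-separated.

Taxon15, Taxon37

The clade containing exactly {Taxon17, Taxon38, Taxon48} attaches to the tree at the node subtending ((Taxon17,(Taxon38,Taxon48)),(Taxon15,Taxon37)).
The other lineage descending from that same node — the sister group — is (Taxon15,Taxon37); its 2 tips in alphabetical order are the answer.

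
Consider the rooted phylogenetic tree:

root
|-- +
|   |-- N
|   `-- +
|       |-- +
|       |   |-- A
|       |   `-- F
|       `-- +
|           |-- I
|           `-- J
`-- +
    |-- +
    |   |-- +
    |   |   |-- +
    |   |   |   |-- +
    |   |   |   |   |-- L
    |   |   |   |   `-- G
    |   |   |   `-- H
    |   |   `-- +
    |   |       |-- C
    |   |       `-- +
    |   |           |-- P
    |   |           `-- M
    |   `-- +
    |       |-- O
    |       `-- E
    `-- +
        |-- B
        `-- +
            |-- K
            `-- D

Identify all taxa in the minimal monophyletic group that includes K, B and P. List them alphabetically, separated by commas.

B, C, D, E, G, H, K, L, M, O, P

Tracing K: it sits inside (K,D).
Tracing B: it sits inside (B,(K,D)).
Tracing P: it sits inside (P,M).
The smallest clade enclosing all 3 is (((((L,G),H),(C,(P,M))),(O,E)),(B,(K,D))); the answer is its 11 terminal taxa in alphabetical order.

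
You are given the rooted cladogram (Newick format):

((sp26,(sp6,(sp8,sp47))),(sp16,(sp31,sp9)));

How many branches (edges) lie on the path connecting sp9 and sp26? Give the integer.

The MRCA of sp9 and sp26 is the root of the tree.
From sp9 up to that node: 3 branches. From sp26 up to the same node: 2 branches. Total: 3 + 2 = 5.

5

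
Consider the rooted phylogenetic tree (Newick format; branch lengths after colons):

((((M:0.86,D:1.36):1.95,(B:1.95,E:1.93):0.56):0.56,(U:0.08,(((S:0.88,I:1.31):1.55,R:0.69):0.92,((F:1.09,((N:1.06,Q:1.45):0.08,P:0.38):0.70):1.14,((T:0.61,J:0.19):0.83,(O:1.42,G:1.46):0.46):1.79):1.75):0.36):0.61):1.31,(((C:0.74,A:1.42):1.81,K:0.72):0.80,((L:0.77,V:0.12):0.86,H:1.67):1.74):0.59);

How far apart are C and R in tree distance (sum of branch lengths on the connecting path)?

7.83

The path runs C → … → MRCA → … → R; the MRCA is the root of the tree.
Branch lengths along that path: 0.74 + 1.81 + 0.80 + 0.59 + 1.31 + 0.61 + 0.36 + 0.92 + 0.69 = 7.83.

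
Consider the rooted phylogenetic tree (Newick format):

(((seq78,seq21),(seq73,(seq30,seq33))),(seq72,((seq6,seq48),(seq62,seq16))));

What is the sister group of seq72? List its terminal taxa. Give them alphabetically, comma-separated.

seq16, seq48, seq6, seq62

seq72 attaches to the tree at the node subtending (seq72,((seq6,seq48),(seq62,seq16))).
The other lineage descending from that same node — the sister group — is ((seq6,seq48),(seq62,seq16)); its 4 tips in alphabetical order are the answer.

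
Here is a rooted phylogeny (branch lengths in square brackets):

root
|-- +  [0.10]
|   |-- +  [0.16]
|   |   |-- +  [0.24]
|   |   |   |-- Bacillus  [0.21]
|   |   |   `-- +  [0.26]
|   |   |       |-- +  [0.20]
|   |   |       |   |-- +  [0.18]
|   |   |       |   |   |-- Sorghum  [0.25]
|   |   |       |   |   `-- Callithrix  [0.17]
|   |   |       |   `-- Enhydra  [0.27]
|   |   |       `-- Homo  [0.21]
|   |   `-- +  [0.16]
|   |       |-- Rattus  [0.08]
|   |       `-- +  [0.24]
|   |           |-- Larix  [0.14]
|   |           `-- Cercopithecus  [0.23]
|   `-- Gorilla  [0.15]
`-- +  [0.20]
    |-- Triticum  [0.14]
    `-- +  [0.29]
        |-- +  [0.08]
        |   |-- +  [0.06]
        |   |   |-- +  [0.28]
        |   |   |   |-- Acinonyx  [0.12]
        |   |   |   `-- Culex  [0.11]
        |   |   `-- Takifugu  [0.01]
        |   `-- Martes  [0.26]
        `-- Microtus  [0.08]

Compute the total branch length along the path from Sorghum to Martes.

The path runs Sorghum → … → MRCA → … → Martes; the MRCA is the root of the tree.
Branch lengths along that path: 0.25 + 0.18 + 0.20 + 0.26 + 0.24 + 0.16 + 0.10 + 0.20 + 0.29 + 0.08 + 0.26 = 2.22.

2.22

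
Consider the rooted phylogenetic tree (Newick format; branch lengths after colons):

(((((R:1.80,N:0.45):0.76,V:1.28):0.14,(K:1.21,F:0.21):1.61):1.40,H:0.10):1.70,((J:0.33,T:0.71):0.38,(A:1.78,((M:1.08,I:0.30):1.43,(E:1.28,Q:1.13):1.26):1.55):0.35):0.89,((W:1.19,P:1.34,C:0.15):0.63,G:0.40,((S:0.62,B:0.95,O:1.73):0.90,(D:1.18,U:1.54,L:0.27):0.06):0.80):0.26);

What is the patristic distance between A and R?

8.82

The path runs A → … → MRCA → … → R; the MRCA is the root of the tree.
Branch lengths along that path: 1.78 + 0.35 + 0.89 + 1.70 + 1.40 + 0.14 + 0.76 + 1.80 = 8.82.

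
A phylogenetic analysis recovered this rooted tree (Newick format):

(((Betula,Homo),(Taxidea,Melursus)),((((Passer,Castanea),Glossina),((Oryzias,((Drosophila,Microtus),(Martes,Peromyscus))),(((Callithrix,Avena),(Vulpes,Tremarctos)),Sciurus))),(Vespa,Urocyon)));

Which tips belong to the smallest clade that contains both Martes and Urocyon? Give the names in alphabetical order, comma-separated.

Avena, Callithrix, Castanea, Drosophila, Glossina, Martes, Microtus, Oryzias, Passer, Peromyscus, Sciurus, Tremarctos, Urocyon, Vespa, Vulpes

Tracing Martes: it sits inside (Martes,Peromyscus).
Tracing Urocyon: it sits inside (Vespa,Urocyon).
The smallest clade enclosing both is ((((Passer,Castanea),Glossina),((Oryzias,((Drosophila,Microtus),(Martes,Peromyscus))),(((Callithrix,Avena),(Vulpes,Tremarctos)),Sciurus))),(Vespa,Urocyon)); the answer is its 15 terminal taxa in alphabetical order.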